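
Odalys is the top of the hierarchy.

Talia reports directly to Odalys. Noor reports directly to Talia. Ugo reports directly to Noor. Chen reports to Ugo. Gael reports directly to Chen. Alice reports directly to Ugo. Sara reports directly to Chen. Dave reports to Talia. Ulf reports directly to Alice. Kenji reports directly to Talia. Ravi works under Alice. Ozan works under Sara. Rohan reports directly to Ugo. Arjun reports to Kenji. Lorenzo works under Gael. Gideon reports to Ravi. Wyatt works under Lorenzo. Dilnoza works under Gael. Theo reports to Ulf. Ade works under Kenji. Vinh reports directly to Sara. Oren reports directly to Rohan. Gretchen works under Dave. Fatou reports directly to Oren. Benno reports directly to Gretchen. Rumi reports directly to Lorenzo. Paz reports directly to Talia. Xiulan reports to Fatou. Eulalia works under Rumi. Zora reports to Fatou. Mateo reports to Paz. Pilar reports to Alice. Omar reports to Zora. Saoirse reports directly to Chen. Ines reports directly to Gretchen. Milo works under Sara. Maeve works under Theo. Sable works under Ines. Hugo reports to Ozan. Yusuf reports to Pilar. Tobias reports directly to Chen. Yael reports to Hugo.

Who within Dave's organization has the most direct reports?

Gretchen

Direct-report counts within Dave's organization: Dave has 1; Gretchen has 2; Ines has 1. The largest is 2, held by Gretchen.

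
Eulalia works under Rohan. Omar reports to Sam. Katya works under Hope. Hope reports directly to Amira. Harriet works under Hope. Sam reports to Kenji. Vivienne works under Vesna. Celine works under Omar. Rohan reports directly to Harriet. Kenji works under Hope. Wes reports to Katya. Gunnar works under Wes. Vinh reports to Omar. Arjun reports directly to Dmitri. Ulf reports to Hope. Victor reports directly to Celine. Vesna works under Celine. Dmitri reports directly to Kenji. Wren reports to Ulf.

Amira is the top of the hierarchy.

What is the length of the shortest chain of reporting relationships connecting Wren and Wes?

Wren is 2 levels below Hope, and Wes is 2 levels below Hope (their lowest common manager). The shortest path runs up from Wren to Hope and back down to Wes: 2 + 2 = 4 links.

4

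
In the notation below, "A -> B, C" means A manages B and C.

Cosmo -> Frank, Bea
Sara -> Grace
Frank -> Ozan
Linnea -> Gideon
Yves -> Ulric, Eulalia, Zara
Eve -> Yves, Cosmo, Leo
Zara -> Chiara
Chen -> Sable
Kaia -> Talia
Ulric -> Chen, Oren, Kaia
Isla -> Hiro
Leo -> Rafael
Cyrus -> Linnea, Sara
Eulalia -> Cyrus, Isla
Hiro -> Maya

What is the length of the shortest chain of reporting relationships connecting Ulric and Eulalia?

Ulric is 1 level below Yves, and Eulalia is 1 level below Yves (their lowest common manager). The shortest path runs up from Ulric to Yves and back down to Eulalia: 1 + 1 = 2 links.

2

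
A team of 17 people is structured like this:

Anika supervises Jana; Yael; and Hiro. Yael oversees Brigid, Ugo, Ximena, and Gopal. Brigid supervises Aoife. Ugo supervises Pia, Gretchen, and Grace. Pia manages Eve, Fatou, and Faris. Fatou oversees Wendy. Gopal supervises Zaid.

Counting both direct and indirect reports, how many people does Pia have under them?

Pia directly manages Fatou, Eve, Faris. Under Fatou: Wendy (1). Eve has no reports. Faris has no reports. So Pia's organization is 3 direct reports plus everyone under them: 2 + 1 + 1 = 4.

4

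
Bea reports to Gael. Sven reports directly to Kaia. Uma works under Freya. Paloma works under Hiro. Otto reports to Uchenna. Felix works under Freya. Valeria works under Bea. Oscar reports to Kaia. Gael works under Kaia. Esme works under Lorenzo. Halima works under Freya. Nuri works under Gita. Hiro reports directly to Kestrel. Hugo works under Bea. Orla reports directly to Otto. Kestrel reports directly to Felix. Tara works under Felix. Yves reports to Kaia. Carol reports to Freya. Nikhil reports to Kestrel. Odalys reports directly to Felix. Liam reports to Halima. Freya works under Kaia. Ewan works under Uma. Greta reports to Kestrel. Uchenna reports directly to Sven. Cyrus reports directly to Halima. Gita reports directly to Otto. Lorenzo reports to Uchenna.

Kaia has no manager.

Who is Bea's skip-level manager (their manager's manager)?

Kaia

Bea reports to Gael, and Gael reports to Kaia. So Bea's skip-level manager is Kaia.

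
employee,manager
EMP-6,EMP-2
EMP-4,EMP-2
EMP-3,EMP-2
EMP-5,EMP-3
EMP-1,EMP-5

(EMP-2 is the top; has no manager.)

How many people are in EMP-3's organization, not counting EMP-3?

EMP-3 directly manages EMP-5. Under EMP-5: EMP-1 (1). That's 2 in total.

2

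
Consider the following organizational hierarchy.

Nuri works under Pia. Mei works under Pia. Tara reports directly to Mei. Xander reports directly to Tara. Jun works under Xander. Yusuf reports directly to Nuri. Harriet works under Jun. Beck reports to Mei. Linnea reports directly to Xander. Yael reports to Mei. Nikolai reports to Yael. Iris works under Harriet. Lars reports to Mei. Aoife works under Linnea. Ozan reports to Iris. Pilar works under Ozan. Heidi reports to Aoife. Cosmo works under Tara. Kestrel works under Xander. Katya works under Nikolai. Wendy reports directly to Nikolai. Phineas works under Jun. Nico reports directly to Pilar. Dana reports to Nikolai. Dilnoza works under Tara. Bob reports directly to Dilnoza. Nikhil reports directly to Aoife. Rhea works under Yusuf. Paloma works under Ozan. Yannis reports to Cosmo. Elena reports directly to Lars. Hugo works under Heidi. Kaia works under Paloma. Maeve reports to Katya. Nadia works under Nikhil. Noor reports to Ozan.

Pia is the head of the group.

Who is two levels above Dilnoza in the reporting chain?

Mei

Dilnoza reports to Tara, and Tara reports to Mei. So Dilnoza's skip-level manager is Mei.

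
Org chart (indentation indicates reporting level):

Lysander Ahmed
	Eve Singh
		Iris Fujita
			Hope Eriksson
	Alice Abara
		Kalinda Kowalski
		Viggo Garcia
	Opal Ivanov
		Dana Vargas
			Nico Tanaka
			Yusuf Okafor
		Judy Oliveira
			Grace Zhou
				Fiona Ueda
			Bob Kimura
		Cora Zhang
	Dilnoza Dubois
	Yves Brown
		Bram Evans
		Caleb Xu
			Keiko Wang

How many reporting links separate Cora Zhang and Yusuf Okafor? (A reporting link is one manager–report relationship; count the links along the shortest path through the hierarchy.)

Cora Zhang is 1 level below Opal Ivanov, and Yusuf Okafor is 2 levels below Opal Ivanov (their lowest common manager). The shortest path runs up from Cora Zhang to Opal Ivanov and back down to Yusuf Okafor: 1 + 2 = 3 links.

3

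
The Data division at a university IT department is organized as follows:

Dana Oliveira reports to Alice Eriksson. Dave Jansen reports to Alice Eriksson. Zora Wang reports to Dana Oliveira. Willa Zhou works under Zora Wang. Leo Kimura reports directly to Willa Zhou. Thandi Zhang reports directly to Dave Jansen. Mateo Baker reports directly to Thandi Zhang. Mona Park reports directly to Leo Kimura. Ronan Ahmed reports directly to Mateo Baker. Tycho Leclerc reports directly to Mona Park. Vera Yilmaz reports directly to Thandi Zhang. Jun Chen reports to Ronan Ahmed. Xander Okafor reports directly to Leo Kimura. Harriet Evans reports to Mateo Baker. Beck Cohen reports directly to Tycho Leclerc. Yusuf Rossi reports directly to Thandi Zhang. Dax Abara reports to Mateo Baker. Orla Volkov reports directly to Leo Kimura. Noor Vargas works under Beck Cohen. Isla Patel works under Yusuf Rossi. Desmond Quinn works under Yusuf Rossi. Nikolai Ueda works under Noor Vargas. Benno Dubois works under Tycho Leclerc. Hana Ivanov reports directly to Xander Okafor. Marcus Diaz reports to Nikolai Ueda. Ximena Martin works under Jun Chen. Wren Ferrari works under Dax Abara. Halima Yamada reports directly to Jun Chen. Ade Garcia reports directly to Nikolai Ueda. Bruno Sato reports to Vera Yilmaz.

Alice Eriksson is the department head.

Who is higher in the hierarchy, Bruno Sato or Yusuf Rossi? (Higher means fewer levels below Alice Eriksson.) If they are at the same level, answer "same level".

Yusuf Rossi

Bruno Sato is 4 levels below Alice Eriksson; Yusuf Rossi is 3. Yusuf Rossi is higher.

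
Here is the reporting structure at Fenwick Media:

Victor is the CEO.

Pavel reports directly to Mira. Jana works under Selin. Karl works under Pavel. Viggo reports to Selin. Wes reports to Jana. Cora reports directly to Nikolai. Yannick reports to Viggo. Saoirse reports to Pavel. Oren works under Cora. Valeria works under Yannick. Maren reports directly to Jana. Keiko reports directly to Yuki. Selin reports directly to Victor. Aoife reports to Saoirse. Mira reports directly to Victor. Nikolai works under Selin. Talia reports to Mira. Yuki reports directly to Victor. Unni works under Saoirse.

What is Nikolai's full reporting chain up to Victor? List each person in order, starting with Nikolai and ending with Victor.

Nikolai reports to Selin. Selin reports to Victor. Victor is at the top.

Nikolai -> Selin -> Victor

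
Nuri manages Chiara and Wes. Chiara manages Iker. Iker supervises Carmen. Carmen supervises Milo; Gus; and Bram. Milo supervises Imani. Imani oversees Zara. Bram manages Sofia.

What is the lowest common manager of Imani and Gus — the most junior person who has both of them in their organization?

Carmen

Imani's chain of managers is Milo, Carmen, Iker, Chiara, Nuri. Gus's chain of managers is Carmen, Iker, Chiara, Nuri. The first manager that appears in both chains is Carmen.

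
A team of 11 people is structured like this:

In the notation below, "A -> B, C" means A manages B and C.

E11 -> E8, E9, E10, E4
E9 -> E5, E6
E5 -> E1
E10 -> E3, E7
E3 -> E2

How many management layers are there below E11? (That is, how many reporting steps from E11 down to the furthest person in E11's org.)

The longest chain under E11 runs E11 → E10 → E3 → E2, which is 3 levels below E11.

3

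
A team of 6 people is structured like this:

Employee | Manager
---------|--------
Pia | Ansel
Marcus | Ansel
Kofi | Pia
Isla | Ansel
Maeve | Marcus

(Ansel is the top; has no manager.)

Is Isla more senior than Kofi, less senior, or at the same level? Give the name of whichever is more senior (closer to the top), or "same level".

Isla is 1 level below Ansel; Kofi is 2. Isla is higher.

Isla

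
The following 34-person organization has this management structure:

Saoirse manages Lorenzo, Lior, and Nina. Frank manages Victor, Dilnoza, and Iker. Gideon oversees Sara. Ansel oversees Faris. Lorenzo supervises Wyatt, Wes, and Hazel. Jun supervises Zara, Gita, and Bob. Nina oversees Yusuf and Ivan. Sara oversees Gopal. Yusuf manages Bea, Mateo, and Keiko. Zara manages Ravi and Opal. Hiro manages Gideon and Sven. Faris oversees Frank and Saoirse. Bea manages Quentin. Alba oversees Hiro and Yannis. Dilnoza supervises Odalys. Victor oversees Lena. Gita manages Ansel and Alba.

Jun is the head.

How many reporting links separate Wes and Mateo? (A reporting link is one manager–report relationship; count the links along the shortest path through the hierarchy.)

5

Wes is 2 levels below Saoirse, and Mateo is 3 levels below Saoirse (their lowest common manager). The shortest path runs up from Wes to Saoirse and back down to Mateo: 2 + 3 = 5 links.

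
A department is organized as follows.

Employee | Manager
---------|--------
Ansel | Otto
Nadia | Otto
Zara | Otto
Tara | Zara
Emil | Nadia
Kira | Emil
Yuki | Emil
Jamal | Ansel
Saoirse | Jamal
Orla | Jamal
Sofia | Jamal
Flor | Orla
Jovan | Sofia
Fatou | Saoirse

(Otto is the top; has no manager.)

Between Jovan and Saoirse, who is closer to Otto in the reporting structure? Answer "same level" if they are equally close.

Saoirse

Jovan is 4 levels below Otto; Saoirse is 3. Saoirse is higher.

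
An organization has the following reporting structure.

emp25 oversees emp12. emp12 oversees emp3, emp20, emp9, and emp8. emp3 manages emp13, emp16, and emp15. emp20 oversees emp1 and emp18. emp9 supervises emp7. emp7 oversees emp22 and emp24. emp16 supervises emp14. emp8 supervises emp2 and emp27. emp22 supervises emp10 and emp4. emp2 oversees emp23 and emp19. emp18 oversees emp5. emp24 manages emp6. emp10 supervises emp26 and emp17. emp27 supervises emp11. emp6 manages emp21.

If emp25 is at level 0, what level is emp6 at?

Chain from emp6 up to emp25: emp6 → emp24 → emp7 → emp9 → emp12 → emp25. That is 5 steps up, so emp6 is 5 levels below emp25.

5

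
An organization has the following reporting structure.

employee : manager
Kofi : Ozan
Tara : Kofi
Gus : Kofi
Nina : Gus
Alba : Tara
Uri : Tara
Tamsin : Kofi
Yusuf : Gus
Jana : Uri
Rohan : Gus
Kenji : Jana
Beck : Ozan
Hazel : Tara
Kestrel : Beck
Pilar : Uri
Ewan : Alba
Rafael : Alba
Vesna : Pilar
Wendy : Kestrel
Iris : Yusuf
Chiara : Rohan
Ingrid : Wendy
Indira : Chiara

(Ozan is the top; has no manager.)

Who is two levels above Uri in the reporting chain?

Uri reports to Tara, and Tara reports to Kofi. So Uri's skip-level manager is Kofi.

Kofi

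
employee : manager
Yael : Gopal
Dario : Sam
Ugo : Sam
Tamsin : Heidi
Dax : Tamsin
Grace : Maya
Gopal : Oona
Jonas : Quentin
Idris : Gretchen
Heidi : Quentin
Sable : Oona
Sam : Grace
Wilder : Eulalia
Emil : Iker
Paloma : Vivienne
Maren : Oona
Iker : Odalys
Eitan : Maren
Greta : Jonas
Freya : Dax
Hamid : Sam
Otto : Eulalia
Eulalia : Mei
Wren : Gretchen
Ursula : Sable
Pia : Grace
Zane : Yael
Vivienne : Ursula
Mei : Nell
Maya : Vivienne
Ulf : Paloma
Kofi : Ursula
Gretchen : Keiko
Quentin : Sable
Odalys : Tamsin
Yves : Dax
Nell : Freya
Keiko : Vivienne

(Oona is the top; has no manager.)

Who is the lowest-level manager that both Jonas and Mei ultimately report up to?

Quentin

Jonas's chain of managers is Quentin, Sable, Oona. Mei's chain of managers is Nell, Freya, Dax, Tamsin, Heidi, Quentin, Sable, Oona. The first manager that appears in both chains is Quentin.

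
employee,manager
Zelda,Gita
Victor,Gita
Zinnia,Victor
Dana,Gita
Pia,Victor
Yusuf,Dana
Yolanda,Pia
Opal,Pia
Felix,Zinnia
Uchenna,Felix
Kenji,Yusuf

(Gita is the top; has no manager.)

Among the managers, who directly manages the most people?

Direct-report counts: Gita has 3; Dana has 1; Yusuf has 1; Victor has 2; Pia has 2; Zinnia has 1; Felix has 1. The largest is 3, held by Gita.

Gita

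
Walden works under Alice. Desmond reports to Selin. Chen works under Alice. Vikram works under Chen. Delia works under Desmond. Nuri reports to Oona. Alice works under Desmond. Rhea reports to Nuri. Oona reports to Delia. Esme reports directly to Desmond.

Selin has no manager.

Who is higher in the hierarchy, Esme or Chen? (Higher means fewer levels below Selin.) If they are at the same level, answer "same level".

Esme is 2 levels below Selin; Chen is 3. Esme is higher.

Esme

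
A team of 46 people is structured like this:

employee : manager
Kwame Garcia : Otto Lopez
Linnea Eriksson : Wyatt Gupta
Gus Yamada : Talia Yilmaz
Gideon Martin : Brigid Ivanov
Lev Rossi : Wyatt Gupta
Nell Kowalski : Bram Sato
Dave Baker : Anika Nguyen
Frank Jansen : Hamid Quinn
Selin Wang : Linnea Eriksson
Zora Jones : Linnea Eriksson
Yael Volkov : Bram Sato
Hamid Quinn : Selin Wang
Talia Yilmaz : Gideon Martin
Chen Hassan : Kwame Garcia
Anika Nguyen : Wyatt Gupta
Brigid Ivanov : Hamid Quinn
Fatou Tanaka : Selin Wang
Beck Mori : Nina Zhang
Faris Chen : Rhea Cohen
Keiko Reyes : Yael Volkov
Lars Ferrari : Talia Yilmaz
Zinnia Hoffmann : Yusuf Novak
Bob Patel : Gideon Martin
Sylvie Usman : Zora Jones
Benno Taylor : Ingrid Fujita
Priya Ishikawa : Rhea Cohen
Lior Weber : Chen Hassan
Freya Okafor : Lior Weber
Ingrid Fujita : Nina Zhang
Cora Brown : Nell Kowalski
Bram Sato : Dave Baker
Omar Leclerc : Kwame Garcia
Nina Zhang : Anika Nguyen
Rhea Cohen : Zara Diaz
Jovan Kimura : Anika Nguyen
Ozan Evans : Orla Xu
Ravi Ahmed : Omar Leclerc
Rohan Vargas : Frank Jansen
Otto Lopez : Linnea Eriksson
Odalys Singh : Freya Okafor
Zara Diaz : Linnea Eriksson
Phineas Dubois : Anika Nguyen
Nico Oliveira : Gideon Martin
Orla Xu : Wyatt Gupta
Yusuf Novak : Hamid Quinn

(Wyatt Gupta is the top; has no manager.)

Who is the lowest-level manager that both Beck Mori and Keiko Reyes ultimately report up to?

Anika Nguyen

Beck Mori's chain of managers is Nina Zhang, Anika Nguyen, Wyatt Gupta. Keiko Reyes's chain of managers is Yael Volkov, Bram Sato, Dave Baker, Anika Nguyen, Wyatt Gupta. The first manager that appears in both chains is Anika Nguyen.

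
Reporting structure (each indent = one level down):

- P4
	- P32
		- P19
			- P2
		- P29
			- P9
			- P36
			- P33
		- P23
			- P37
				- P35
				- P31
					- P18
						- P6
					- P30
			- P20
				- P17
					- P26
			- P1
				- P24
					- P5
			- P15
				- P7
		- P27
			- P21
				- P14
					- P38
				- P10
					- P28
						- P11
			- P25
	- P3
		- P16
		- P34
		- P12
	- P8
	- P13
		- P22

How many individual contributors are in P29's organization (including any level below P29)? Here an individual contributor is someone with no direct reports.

The people in P29's organization with no one reporting to them are P33, P36, P9. That is 3.

3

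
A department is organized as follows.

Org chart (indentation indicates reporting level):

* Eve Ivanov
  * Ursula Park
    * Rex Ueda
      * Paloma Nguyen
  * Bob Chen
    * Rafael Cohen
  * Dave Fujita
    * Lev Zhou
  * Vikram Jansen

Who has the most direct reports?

Direct-report counts: Eve Ivanov has 4; Dave Fujita has 1; Bob Chen has 1; Ursula Park has 1; Rex Ueda has 1. The largest is 4, held by Eve Ivanov.

Eve Ivanov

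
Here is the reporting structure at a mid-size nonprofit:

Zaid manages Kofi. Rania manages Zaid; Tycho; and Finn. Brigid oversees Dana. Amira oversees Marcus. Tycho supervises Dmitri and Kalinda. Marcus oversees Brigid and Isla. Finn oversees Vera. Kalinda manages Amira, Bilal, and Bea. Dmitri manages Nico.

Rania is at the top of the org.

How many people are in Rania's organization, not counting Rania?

15

Rania directly manages Zaid, Tycho, Finn. Under Zaid: Kofi (1). Under Tycho: Dmitri, Nico, Kalinda, Bea, Bilal, Amira, Marcus, Isla, Brigid, Dana (10). Under Finn: Vera (1). So Rania's organization is 3 direct reports plus everyone under them: 2 + 11 + 2 = 15.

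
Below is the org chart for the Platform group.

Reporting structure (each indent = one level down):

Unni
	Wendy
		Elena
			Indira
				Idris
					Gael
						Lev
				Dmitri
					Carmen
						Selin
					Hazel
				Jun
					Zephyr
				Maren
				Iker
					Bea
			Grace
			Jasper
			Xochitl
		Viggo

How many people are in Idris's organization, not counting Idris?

2

Idris directly manages Gael. Under Gael: Lev (1). That's 2 in total.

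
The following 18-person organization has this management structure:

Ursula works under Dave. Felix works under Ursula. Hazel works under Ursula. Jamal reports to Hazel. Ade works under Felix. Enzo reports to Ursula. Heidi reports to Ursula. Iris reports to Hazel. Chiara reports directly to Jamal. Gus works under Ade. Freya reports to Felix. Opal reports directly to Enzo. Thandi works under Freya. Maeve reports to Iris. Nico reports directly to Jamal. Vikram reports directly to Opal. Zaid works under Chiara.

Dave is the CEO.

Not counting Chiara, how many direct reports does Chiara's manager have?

Chiara reports to Jamal. Jamal's other direct reports are Nico — 1 peer.

1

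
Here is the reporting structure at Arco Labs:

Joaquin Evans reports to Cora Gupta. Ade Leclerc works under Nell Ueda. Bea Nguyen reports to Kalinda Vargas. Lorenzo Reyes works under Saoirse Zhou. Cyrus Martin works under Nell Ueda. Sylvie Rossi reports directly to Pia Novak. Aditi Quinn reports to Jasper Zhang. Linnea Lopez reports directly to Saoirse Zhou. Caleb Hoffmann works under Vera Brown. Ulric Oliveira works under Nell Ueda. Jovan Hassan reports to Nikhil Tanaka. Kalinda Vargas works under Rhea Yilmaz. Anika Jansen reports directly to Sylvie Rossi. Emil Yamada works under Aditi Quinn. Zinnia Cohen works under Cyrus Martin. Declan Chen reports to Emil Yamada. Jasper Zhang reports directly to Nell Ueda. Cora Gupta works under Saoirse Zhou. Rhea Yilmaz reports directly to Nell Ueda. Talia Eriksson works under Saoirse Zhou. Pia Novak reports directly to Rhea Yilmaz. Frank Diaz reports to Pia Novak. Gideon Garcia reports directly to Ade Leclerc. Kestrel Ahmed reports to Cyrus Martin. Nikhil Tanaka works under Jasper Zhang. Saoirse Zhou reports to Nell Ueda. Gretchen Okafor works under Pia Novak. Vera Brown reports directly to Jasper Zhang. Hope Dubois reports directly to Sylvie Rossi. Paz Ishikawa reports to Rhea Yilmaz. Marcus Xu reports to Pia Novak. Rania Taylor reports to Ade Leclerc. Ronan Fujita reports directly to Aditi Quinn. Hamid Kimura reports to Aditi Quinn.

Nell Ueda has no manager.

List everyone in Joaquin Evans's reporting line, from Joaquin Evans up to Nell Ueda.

Joaquin Evans reports to Cora Gupta. Cora Gupta reports to Saoirse Zhou. Saoirse Zhou reports to Nell Ueda. Nell Ueda is at the top.

Joaquin Evans -> Cora Gupta -> Saoirse Zhou -> Nell Ueda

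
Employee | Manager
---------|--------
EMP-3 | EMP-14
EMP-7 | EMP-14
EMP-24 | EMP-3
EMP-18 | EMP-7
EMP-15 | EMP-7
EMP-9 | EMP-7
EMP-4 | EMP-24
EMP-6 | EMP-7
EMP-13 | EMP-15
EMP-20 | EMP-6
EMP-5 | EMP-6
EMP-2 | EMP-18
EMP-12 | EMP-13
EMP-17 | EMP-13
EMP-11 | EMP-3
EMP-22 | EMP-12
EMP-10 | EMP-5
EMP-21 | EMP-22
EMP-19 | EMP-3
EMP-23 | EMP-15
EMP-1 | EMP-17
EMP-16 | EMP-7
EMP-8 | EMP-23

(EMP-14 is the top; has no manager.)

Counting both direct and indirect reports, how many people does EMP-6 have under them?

EMP-6 directly manages EMP-20, EMP-5. EMP-20 has no reports. Under EMP-5: EMP-10 (1). So EMP-6's organization is 2 direct reports plus everyone under them: 1 + 2 = 3.

3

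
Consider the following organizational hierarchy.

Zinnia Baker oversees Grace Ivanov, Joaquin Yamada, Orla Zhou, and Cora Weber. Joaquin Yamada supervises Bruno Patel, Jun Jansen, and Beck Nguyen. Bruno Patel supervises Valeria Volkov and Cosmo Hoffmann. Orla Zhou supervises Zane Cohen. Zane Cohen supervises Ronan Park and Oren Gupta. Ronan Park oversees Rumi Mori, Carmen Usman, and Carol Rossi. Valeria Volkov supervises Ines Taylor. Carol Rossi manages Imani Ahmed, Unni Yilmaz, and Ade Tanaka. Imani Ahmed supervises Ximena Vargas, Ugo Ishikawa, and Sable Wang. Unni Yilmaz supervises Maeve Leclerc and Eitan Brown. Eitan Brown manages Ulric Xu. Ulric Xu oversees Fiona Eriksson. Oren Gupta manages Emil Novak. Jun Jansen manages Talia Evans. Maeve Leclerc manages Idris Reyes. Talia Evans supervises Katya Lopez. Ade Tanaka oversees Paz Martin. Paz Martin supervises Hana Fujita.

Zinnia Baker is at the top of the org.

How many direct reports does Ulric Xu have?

Ulric Xu directly manages Fiona Eriksson. That is 1 direct report.

1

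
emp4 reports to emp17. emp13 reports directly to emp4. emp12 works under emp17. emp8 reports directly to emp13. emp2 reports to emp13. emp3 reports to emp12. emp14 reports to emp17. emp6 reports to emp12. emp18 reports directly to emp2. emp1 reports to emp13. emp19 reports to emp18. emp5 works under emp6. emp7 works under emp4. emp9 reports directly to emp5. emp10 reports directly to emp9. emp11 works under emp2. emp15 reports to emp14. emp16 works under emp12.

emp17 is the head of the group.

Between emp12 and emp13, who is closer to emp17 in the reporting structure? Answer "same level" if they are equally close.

emp12

emp12 is 1 level below emp17; emp13 is 2. emp12 is higher.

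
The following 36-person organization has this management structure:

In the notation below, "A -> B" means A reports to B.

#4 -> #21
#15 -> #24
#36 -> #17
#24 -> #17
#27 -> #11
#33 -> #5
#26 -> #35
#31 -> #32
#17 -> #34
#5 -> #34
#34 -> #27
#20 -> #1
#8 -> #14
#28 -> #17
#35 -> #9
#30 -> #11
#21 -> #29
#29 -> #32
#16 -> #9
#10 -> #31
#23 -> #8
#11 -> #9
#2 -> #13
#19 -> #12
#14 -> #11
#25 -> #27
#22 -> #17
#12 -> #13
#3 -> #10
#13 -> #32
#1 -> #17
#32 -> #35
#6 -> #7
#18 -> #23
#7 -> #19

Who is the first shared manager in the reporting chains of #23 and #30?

#23's chain of managers is #8, #14, #11, #9. #30's chain of managers is #11, #9. The first manager that appears in both chains is #11.

#11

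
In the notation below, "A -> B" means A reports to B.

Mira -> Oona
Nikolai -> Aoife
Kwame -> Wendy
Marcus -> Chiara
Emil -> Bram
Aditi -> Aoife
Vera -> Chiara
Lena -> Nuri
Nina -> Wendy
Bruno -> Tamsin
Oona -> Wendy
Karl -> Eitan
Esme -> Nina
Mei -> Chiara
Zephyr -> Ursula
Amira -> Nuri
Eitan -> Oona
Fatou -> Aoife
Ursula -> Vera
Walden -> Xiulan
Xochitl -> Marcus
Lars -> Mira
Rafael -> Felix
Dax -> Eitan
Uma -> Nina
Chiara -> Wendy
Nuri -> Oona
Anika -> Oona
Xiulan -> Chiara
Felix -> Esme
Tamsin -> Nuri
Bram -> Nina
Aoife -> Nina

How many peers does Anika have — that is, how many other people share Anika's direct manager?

Anika reports to Oona. Oona's other direct reports are Nuri, Eitan, Mira — 3 peers.

3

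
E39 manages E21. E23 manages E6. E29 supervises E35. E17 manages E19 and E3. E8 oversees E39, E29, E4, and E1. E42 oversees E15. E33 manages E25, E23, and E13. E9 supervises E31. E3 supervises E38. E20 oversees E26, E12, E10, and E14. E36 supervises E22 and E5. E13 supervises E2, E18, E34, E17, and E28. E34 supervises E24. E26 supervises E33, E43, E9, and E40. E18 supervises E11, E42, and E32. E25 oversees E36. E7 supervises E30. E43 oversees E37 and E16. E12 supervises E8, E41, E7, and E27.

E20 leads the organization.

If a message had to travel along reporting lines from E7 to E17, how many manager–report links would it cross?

6

E7 is 2 levels below E20, and E17 is 4 levels below E20 (their lowest common manager). The shortest path runs up from E7 to E20 and back down to E17: 2 + 4 = 6 links.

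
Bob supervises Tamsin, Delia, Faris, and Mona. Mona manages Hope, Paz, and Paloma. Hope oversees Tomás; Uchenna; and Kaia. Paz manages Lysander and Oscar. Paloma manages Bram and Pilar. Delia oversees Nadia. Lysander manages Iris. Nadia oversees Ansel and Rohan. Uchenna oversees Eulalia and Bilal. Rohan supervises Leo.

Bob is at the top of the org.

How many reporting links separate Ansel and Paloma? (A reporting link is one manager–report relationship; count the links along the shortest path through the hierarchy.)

5

Ansel is 3 levels below Bob, and Paloma is 2 levels below Bob (their lowest common manager). The shortest path runs up from Ansel to Bob and back down to Paloma: 3 + 2 = 5 links.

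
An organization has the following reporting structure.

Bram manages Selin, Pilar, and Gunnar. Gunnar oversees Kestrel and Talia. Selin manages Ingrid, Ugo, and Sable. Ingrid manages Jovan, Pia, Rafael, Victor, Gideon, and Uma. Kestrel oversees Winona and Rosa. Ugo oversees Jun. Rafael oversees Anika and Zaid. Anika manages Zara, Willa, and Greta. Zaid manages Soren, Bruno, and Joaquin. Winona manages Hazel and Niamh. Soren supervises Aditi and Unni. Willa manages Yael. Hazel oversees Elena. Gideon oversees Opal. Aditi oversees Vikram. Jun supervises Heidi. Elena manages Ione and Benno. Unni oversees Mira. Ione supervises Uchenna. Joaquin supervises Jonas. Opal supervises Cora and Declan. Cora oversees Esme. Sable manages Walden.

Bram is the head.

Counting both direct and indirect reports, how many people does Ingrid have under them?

Ingrid directly manages Jovan, Pia, Rafael, Victor, Gideon, Uma. Jovan has no reports. Pia has no reports. Under Rafael: Zaid, Joaquin, Jonas, Bruno, Soren, Unni, Mira, Aditi, Vikram, Anika, Greta, Zara, Willa, Yael (14). Victor has no reports. Under Gideon: Opal, Declan, Cora, Esme (4). Uma has no reports. So Ingrid's organization is 6 direct reports plus everyone under them: 1 + 1 + 15 + 1 + 5 + 1 = 24.

24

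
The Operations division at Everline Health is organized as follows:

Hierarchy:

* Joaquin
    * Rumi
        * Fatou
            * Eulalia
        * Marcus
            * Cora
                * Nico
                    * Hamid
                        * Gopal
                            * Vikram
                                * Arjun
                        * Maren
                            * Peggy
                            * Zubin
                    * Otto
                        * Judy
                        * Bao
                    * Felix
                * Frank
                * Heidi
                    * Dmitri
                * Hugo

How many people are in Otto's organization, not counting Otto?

Otto directly manages Judy, Bao. Judy has no reports. Bao has no reports. So Otto's organization is 2 direct reports plus everyone under them: 1 + 1 = 2.

2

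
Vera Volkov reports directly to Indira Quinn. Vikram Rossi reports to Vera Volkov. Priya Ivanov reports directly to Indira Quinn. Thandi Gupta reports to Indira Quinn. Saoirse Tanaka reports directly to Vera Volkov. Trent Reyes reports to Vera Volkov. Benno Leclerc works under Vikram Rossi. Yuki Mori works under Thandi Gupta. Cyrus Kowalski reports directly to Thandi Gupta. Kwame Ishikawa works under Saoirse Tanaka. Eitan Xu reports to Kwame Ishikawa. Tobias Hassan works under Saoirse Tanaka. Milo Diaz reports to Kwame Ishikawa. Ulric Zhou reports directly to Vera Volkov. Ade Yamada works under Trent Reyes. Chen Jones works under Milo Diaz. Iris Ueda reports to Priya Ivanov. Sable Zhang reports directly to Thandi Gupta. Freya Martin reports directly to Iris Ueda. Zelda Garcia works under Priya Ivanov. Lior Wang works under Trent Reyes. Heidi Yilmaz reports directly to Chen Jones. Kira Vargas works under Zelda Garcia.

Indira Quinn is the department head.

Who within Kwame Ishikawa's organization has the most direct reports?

Kwame Ishikawa

Direct-report counts within Kwame Ishikawa's organization: Kwame Ishikawa has 2; Milo Diaz has 1; Chen Jones has 1. The largest is 2, held by Kwame Ishikawa.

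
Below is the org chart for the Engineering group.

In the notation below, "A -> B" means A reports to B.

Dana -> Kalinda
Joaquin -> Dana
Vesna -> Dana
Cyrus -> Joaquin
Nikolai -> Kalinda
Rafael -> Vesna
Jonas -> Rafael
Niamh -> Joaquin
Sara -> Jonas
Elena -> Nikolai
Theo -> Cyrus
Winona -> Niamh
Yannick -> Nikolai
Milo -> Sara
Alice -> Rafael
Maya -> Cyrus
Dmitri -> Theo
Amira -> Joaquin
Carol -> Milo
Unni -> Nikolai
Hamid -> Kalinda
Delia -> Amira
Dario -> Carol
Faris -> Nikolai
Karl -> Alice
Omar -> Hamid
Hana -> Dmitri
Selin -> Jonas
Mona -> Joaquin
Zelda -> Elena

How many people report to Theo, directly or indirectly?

2

Theo directly manages Dmitri. Under Dmitri: Hana (1). That's 2 in total.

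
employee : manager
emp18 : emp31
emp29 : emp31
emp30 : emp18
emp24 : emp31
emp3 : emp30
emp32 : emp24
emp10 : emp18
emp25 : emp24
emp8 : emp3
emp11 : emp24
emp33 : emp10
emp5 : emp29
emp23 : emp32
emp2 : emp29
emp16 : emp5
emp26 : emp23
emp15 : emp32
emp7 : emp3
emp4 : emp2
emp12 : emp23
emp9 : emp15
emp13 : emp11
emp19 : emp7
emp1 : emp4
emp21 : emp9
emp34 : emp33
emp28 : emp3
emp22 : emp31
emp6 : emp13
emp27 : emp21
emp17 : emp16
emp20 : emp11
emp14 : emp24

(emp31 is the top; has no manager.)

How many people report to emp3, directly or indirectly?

emp3 directly manages emp8, emp7, emp28. emp8 has no reports. Under emp7: emp19 (1). emp28 has no reports. So emp3's organization is 3 direct reports plus everyone under them: 1 + 2 + 1 = 4.

4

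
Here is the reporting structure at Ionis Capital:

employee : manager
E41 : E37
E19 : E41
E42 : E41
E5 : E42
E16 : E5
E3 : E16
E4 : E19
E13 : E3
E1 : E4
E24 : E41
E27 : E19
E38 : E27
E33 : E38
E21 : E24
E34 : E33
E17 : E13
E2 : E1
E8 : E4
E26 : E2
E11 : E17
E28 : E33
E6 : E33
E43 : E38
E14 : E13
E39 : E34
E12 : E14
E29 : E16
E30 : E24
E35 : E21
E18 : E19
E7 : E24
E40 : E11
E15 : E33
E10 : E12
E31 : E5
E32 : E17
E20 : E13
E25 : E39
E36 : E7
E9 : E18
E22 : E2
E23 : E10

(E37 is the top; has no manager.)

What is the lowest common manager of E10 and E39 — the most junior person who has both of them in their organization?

E41

E10's chain of managers is E12, E14, E13, E3, E16, E5, E42, E41, E37. E39's chain of managers is E34, E33, E38, E27, E19, E41, E37. The first manager that appears in both chains is E41.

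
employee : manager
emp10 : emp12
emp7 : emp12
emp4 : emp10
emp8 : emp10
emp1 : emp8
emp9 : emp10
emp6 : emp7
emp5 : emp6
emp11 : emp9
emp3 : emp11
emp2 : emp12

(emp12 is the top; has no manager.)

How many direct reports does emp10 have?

emp10 directly manages emp4, emp8, emp9. That is 3 direct reports.

3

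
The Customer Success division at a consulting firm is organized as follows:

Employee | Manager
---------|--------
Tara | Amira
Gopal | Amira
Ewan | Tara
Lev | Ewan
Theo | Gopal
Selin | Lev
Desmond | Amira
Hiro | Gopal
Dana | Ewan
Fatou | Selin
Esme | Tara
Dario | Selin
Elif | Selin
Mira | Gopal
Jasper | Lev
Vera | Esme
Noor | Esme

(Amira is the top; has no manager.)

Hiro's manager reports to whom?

Amira

Hiro reports to Gopal, and Gopal reports to Amira. So Hiro's skip-level manager is Amira.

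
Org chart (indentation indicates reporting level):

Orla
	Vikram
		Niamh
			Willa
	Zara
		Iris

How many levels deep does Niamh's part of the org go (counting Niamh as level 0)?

The longest chain under Niamh runs Niamh → Willa, which is 1 level below Niamh.

1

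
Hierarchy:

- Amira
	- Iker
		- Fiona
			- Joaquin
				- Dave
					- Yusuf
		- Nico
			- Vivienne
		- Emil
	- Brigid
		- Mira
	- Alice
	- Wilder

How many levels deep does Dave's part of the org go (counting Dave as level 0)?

1

The longest chain under Dave runs Dave → Yusuf, which is 1 level below Dave.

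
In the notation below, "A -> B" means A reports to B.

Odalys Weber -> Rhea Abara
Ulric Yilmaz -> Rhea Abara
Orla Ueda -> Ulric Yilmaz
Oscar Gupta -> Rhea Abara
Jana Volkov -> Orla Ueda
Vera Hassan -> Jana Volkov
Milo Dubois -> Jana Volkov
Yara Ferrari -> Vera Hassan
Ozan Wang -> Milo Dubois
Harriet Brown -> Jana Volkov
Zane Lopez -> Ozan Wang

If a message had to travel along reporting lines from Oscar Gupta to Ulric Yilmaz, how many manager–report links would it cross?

Oscar Gupta is 1 level below Rhea Abara, and Ulric Yilmaz is 1 level below Rhea Abara (their lowest common manager). The shortest path runs up from Oscar Gupta to Rhea Abara and back down to Ulric Yilmaz: 1 + 1 = 2 links.

2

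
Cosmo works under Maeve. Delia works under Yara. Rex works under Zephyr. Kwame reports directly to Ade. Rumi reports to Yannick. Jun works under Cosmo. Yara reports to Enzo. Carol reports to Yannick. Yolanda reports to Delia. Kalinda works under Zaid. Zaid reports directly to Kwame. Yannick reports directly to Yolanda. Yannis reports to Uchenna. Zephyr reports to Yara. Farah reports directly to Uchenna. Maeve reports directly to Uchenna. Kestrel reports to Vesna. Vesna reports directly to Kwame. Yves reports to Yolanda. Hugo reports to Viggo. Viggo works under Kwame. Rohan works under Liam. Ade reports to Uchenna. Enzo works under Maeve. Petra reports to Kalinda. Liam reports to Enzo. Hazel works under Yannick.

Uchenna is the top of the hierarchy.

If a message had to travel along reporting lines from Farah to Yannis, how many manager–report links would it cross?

2

Farah is 1 level below Uchenna, and Yannis is 1 level below Uchenna (their lowest common manager). The shortest path runs up from Farah to Uchenna and back down to Yannis: 1 + 1 = 2 links.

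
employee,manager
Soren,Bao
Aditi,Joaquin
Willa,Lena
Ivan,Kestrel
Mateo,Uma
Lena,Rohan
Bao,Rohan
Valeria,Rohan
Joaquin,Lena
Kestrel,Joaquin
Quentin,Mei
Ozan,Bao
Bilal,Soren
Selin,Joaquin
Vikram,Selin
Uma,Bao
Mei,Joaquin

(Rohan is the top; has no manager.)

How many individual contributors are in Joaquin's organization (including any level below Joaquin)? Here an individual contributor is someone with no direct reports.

The people in Joaquin's organization with no one reporting to them are Aditi, Vikram, Quentin, Ivan. That is 4.

4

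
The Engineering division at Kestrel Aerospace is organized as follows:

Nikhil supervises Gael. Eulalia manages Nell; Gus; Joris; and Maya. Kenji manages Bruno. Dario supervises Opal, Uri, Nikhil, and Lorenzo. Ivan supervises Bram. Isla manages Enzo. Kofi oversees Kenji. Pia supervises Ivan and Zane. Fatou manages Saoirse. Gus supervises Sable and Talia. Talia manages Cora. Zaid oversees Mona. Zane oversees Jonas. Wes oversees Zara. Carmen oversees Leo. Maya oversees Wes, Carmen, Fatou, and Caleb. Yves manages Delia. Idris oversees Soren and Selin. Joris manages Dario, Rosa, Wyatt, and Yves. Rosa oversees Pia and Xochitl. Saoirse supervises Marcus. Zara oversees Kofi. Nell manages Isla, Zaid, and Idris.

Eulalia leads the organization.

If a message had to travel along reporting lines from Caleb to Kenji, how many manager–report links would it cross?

Caleb is 1 level below Maya, and Kenji is 4 levels below Maya (their lowest common manager). The shortest path runs up from Caleb to Maya and back down to Kenji: 1 + 4 = 5 links.

5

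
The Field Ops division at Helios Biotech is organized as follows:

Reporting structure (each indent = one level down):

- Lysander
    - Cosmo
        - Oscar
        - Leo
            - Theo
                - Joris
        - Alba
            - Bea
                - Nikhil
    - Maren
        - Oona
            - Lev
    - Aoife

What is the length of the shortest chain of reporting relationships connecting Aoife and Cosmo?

2

Aoife is 1 level below Lysander, and Cosmo is 1 level below Lysander (their lowest common manager). The shortest path runs up from Aoife to Lysander and back down to Cosmo: 1 + 1 = 2 links.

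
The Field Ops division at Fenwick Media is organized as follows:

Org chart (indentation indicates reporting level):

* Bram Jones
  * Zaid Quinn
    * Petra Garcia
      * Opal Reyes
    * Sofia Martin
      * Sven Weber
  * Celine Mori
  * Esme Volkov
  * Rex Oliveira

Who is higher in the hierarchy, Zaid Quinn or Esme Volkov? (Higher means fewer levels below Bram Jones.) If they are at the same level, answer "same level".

Both Zaid Quinn and Esme Volkov are 1 level below Bram Jones.

same level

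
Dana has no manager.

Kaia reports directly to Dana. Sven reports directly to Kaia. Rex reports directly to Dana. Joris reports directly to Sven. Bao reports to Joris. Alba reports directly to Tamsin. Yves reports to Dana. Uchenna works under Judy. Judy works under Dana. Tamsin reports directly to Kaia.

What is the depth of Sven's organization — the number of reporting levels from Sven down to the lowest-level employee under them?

The longest chain under Sven runs Sven → Joris → Bao, which is 2 levels below Sven.

2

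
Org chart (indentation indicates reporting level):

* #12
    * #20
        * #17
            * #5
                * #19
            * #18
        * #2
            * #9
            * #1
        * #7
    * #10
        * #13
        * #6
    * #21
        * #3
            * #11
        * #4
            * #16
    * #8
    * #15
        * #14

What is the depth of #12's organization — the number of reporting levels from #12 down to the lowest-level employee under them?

The longest chain under #12 runs #12 → #20 → #17 → #5 → #19, which is 4 levels below #12.

4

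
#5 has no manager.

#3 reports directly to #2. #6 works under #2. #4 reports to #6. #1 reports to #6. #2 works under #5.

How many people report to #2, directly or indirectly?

4

#2 directly manages #6, #3. Under #6: #1, #4 (2). #3 has no reports. So #2's organization is 2 direct reports plus everyone under them: 3 + 1 = 4.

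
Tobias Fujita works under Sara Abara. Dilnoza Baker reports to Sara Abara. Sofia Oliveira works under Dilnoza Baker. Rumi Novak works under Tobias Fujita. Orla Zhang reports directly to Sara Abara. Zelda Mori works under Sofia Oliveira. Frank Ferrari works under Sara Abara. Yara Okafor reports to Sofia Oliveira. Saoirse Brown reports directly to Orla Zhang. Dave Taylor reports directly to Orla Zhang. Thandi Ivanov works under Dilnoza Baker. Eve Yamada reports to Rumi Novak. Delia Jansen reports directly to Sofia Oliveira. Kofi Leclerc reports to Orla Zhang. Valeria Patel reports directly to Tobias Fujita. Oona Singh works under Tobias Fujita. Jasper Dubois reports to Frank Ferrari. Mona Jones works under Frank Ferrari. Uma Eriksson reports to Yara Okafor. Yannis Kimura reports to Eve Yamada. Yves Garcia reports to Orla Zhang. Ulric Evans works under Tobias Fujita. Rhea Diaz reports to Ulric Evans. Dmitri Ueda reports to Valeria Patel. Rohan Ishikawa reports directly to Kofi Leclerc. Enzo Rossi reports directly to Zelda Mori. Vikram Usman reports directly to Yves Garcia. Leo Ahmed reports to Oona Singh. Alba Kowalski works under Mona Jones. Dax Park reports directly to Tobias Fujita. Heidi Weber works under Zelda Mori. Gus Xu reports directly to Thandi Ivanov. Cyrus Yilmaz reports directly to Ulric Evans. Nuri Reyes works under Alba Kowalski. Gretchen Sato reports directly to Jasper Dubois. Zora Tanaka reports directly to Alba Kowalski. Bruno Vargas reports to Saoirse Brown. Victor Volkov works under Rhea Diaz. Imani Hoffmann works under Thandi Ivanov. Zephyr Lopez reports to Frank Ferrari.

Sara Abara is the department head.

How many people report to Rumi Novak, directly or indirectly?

2

Rumi Novak directly manages Eve Yamada. Under Eve Yamada: Yannis Kimura (1). That's 2 in total.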